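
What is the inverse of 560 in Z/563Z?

Run the extended Euclidean algorithm:
563 = 1×560 + 3
560 = 186×3 + 2
3 = 1×2 + 1
2 = 2×1 + 0
gcd(560, 563) = 1, so the inverse exists.
Bézout: 1 = 187×563 − 188×560.
So 560⁻¹ ≡ −188 ≡ 375 (mod 563).

375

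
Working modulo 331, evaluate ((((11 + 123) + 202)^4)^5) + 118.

330

11 + 123 = 134
134 + 202 = 336 ≡ 5 (mod 331)
(5)^4 ≡ 294 (mod 331)
(294)^5 ≡ 212 (mod 331)
212 + 118 = 330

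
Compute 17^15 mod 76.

17^1 ≡ 17 (mod 76)
17^2 ≡ 17^2 = 289 ≡ 61 (mod 76)
17^4 ≡ 61^2 = 3721 ≡ 73 (mod 76)
17^8 ≡ 73^2 = 5329 ≡ 9 (mod 76)
17^15 = 17^8 * 17^4 * 17^2 * 17^1 ≡ 9 * 73 * 61 * 17 (mod 76).
Accumulate the product:
9 * 73 = 657 ≡ 49
49 * 61 = 2989 ≡ 25
25 * 17 = 425 ≡ 45

45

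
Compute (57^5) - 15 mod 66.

6

(57)^5 ≡ 21 (mod 66)
21 - 15 = 6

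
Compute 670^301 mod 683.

40

301 in binary is 100101101, i.e. 301 = 256 + 32 + 8 + 4 + 1.
670^1 ≡ 670 (mod 683)
670^2 ≡ 670^2 = 448900 ≡ 169 (mod 683)
670^4 ≡ 169^2 = 28561 ≡ 558 (mod 683)
670^8 ≡ 558^2 = 311364 ≡ 599 (mod 683)
670^16 ≡ 599^2 = 358801 ≡ 226 (mod 683)
670^32 ≡ 226^2 = 51076 ≡ 534 (mod 683)
670^64 ≡ 534^2 = 285156 ≡ 345 (mod 683)
670^128 ≡ 345^2 = 119025 ≡ 183 (mod 683)
670^256 ≡ 183^2 = 33489 ≡ 22 (mod 683)
670^301 = 670^256 * 670^32 * 670^8 * 670^4 * 670^1 ≡ 22 * 534 * 599 * 558 * 670 (mod 683).
Accumulate the product:
22 * 534 = 11748 ≡ 137
137 * 599 = 82063 ≡ 103
103 * 558 = 57474 ≡ 102
102 * 670 = 68340 ≡ 40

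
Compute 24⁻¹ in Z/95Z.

By the extended Euclidean algorithm:
95 = 3×24 + 23
24 = 1×23 + 1
23 = 23×1 + 0
gcd(24, 95) = 1, so the inverse exists.
Back-substitute for 1:
1 = 1×24 − 1×23
  = −1×95 + 4×24
So 24⁻¹ ≡ 4 (mod 95).

4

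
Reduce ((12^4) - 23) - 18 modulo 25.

(12)^4 ≡ 11 (mod 25)
11 - 23 = -12 ≡ 13 (mod 25)
13 - 18 = -5 ≡ 20 (mod 25)

20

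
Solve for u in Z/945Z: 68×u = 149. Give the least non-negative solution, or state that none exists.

433

gcd(68, 945) = 1, so a unique solution mod 945 exists.
68⁻¹ ≡ 542 (mod 945).
u ≡ 542×149 ≡ 433 (mod 945).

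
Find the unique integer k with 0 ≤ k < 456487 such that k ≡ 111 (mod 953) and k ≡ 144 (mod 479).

953⁻¹ mod 479: 953*383 ≡ 1 (mod 479), so 953⁻¹ ≡ 383.
k = 111 + 953*((144 − 111)*383 mod 479) = 111 + 953*185 = 176416.

176416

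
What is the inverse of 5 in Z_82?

82 = 16*5 + 2
5 = 2*2 + 1
2 = 2*1 + 0
gcd(5, 82) = 1, so the inverse exists.
Back-substitute for 1:
1 = 1*5 − 2*2
  = −2*82 + 33*5
So 5⁻¹ ≡ 33 (mod 82).

33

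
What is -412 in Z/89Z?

33

-412 = -5·89 + 33, so -412 ≡ 33 (mod 89).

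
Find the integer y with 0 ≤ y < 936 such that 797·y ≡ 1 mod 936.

101

936 = 1*797 + 139
797 = 5*139 + 102
139 = 1*102 + 37
102 = 2*37 + 28
37 = 1*28 + 9
28 = 3*9 + 1
9 = 9*1 + 0
gcd(797, 936) = 1, so the inverse exists.
Back-substitute for 1:
1 = 1*28 − 3*9
  = −3*37 + 4*28
  = 4*102 − 11*37
  = −11*139 + 15*102
  = 15*797 − 86*139
  = −86*936 + 101*797
So 797⁻¹ ≡ 101 (mod 936).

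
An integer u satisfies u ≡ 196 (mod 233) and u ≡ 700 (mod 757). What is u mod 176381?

115764

233⁻¹ mod 757: 233·13 ≡ 1 (mod 757), so 233⁻¹ ≡ 13.
u = 196 + 233·((700 − 196)·13 mod 757) = 196 + 233·496 = 115764.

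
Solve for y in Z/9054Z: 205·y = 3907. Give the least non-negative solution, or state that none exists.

3199

gcd(205, 9054) = 1, so a unique solution mod 9054 exists.
205⁻¹ ≡ 265 (mod 9054).
y ≡ 265·3907 ≡ 3199 (mod 9054).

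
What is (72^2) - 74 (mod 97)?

66

(72)^2 ≡ 43 (mod 97)
43 - 74 = -31 ≡ 66 (mod 97)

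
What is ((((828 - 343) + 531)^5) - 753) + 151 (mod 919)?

556

828 - 343 = 485
485 + 531 = 1016 ≡ 97 (mod 919)
(97)^5 ≡ 239 (mod 919)
239 - 753 = -514 ≡ 405 (mod 919)
405 + 151 = 556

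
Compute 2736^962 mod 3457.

Compute successive squares:
962 in binary is 1111000010, i.e. 962 = 512 + 256 + 128 + 64 + 2.
2736^1 ≡ 2736 (mod 3457)
2736^2 ≡ 2736^2 = 7485696 ≡ 1291 (mod 3457)
2736^4 ≡ 1291^2 = 1666681 ≡ 407 (mod 3457)
2736^8 ≡ 407^2 = 165649 ≡ 3170 (mod 3457)
2736^16 ≡ 3170^2 = 10048900 ≡ 2858 (mod 3457)
2736^32 ≡ 2858^2 = 8168164 ≡ 2730 (mod 3457)
2736^64 ≡ 2730^2 = 7452900 ≡ 3065 (mod 3457)
2736^128 ≡ 3065^2 = 9394225 ≡ 1556 (mod 3457)
2736^256 ≡ 1556^2 = 2421136 ≡ 1236 (mod 3457)
2736^512 ≡ 1236^2 = 1527696 ≡ 3159 (mod 3457)
2736^962 = 2736^512 × 2736^256 × 2736^128 × 2736^64 × 2736^2 ≡ 3159 × 1236 × 1556 × 3065 × 1291 (mod 3457).
Accumulate the product:
3159 × 1236 = 3904524 ≡ 1571
1571 × 1556 = 2444476 ≡ 377
377 × 3065 = 1155505 ≡ 867
867 × 1291 = 1119297 ≡ 2686

2686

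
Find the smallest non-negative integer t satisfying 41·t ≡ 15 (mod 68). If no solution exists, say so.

7

gcd(41, 68) = 1, so a unique solution mod 68 exists.
41⁻¹ ≡ 5 (mod 68).
t ≡ 5·15 ≡ 7 (mod 68).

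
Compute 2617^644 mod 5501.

1566

Compute successive squares:
2617^1 ≡ 2617 (mod 5501)
2617^2 ≡ 2617^2 = 6848689 ≡ 5445 (mod 5501)
2617^4 ≡ 5445^2 = 29648025 ≡ 3136 (mod 5501)
2617^8 ≡ 3136^2 = 9834496 ≡ 4209 (mod 5501)
2617^16 ≡ 4209^2 = 17715681 ≡ 2461 (mod 5501)
2617^32 ≡ 2461^2 = 6056521 ≡ 5421 (mod 5501)
2617^64 ≡ 5421^2 = 29387241 ≡ 899 (mod 5501)
2617^128 ≡ 899^2 = 808201 ≡ 5055 (mod 5501)
2617^256 ≡ 5055^2 = 25553025 ≡ 880 (mod 5501)
2617^512 ≡ 880^2 = 774400 ≡ 4260 (mod 5501)
2617^644 = 2617^512 × 2617^128 × 2617^4 ≡ 4260 × 5055 × 3136 (mod 5501).
Accumulate the product:
4260 × 5055 = 21534300 ≡ 3386
3386 × 3136 = 10618496 ≡ 1566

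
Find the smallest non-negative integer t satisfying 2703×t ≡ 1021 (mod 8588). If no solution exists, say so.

gcd(2703, 8588) = 1, so a unique solution mod 8588 exists.
2703⁻¹ ≡ 251 (mod 8588).
t ≡ 251×1021 ≡ 7219 (mod 8588).

7219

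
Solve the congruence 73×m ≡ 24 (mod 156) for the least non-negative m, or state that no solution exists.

gcd(73, 156) = 1, so a unique solution mod 156 exists.
73⁻¹ ≡ 109 (mod 156).
m ≡ 109×24 ≡ 120 (mod 156).

120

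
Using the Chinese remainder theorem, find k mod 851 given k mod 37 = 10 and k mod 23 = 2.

232

37⁻¹ mod 23: 37×5 ≡ 1 (mod 23), so 37⁻¹ ≡ 5.
k = 10 + 37×((2 − 10)×5 mod 23) = 10 + 37×6 = 232.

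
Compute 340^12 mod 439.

345

Using repeated squaring:
340^1 ≡ 340 (mod 439)
340^2 ≡ 340^2 = 115600 ≡ 143 (mod 439)
340^4 ≡ 143^2 = 20449 ≡ 255 (mod 439)
340^8 ≡ 255^2 = 65025 ≡ 53 (mod 439)
340^12 = 340^8 · 340^4 ≡ 53 · 255 (mod 439).
53 · 255 = 13515 ≡ 345 (mod 439).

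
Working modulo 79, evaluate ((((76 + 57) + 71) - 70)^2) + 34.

57

76 + 57 = 133 ≡ 54 (mod 79)
54 + 71 = 125 ≡ 46 (mod 79)
46 - 70 = -24 ≡ 55 (mod 79)
(55)^2 ≡ 23 (mod 79)
23 + 34 = 57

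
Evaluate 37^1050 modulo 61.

1050 in binary is 10000011010, i.e. 1050 = 1024 + 16 + 8 + 2.
37^1 ≡ 37 (mod 61)
37^2 ≡ 37^2 = 1369 ≡ 27 (mod 61)
37^4 ≡ 27^2 = 729 ≡ 58 (mod 61)
37^8 ≡ 58^2 = 3364 ≡ 9 (mod 61)
37^16 ≡ 9^2 = 81 ≡ 20 (mod 61)
37^32 ≡ 20^2 = 400 ≡ 34 (mod 61)
37^64 ≡ 34^2 = 1156 ≡ 58 (mod 61)
37^128 ≡ 58^2 = 3364 ≡ 9 (mod 61)
37^256 ≡ 9^2 = 81 ≡ 20 (mod 61)
37^512 ≡ 20^2 = 400 ≡ 34 (mod 61)
37^1024 ≡ 34^2 = 1156 ≡ 58 (mod 61)
37^1050 = 37^1024 × 37^16 × 37^8 × 37^2 ≡ 58 × 20 × 9 × 27 (mod 61).
Accumulate the product:
58 × 20 = 1160 ≡ 1
1 × 9 = 9
9 × 27 = 243 ≡ 60

60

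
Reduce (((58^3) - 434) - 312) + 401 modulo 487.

454

(58)^3 ≡ 312 (mod 487)
312 - 434 = -122 ≡ 365 (mod 487)
365 - 312 = 53
53 + 401 = 454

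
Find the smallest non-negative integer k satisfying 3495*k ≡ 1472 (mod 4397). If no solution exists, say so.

2075

gcd(3495, 4397) = 1, so a unique solution mod 4397 exists.
3495⁻¹ ≡ 2179 (mod 4397).
k ≡ 2179*1472 ≡ 2075 (mod 4397).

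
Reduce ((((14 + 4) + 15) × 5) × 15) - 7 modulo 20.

14 + 4 = 18
18 + 15 = 33 ≡ 13 (mod 20)
13 × 5 = 65 ≡ 5 (mod 20)
5 × 15 = 75 ≡ 15 (mod 20)
15 - 7 = 8

8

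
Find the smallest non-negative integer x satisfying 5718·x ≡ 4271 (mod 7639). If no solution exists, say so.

gcd(5718, 7639) = 1, so a unique solution mod 7639 exists.
5718⁻¹ ≡ 2716 (mod 7639).
x ≡ 2716·4271 ≡ 4034 (mod 7639).

4034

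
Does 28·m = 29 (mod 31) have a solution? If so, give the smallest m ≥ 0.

gcd(28, 31) = 1, so a unique solution mod 31 exists.
28⁻¹ ≡ 10 (mod 31).
m ≡ 10·29 ≡ 11 (mod 31).

11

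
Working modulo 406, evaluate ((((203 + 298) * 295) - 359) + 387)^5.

37

203 + 298 = 501 ≡ 95 (mod 406)
95 * 295 = 28025 ≡ 11 (mod 406)
11 - 359 = -348 ≡ 58 (mod 406)
58 + 387 = 445 ≡ 39 (mod 406)
(39)^5 ≡ 37 (mod 406)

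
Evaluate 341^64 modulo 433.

341^1 ≡ 341 (mod 433)
341^2 ≡ 341^2 = 116281 ≡ 237 (mod 433)
341^4 ≡ 237^2 = 56169 ≡ 312 (mod 433)
341^8 ≡ 312^2 = 97344 ≡ 352 (mod 433)
341^16 ≡ 352^2 = 123904 ≡ 66 (mod 433)
341^32 ≡ 66^2 = 4356 ≡ 26 (mod 433)
341^64 ≡ 26^2 = 676 ≡ 243 (mod 433)
So 341^64 ≡ 243 (mod 433).

243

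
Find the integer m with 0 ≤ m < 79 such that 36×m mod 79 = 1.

79 = 2*36 + 7
36 = 5*7 + 1
7 = 7*1 + 0
gcd(36, 79) = 1, so the inverse exists.
Back-substitute for 1:
1 = 1*36 − 5*7
  = −5*79 + 11*36
So 36⁻¹ ≡ 11 (mod 79).

11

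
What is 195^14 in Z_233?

32

Using repeated squaring:
14 in binary is 1110, i.e. 14 = 8 + 4 + 2.
195^1 ≡ 195 (mod 233)
195^2 ≡ 195^2 = 38025 ≡ 46 (mod 233)
195^4 ≡ 46^2 = 2116 ≡ 19 (mod 233)
195^8 ≡ 19^2 = 361 ≡ 128 (mod 233)
195^14 = 195^8 × 195^4 × 195^2 ≡ 128 × 19 × 46 (mod 233).
Accumulate the product:
128 × 19 = 2432 ≡ 102
102 × 46 = 4692 ≡ 32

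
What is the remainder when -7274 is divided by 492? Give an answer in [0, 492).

-7274 = -15·492 + 106, so -7274 ≡ 106 (mod 492).

106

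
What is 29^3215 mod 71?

29^1 ≡ 29 (mod 71)
29^2 ≡ 29^2 = 841 ≡ 60 (mod 71)
29^4 ≡ 60^2 = 3600 ≡ 50 (mod 71)
29^8 ≡ 50^2 = 2500 ≡ 15 (mod 71)
29^16 ≡ 15^2 = 225 ≡ 12 (mod 71)
29^32 ≡ 12^2 = 144 ≡ 2 (mod 71)
29^64 ≡ 2^2 = 4 (mod 71)
29^128 ≡ 4^2 = 16 (mod 71)
29^256 ≡ 16^2 = 256 ≡ 43 (mod 71)
29^512 ≡ 43^2 = 1849 ≡ 3 (mod 71)
29^1024 ≡ 3^2 = 9 (mod 71)
29^2048 ≡ 9^2 = 81 ≡ 10 (mod 71)
29^3215 = 29^2048 × 29^1024 × 29^128 × 29^8 × 29^4 × 29^2 × 29^1 ≡ 10 × 9 × 16 × 15 × 50 × 60 × 29 (mod 71).
Accumulate the product:
10 × 9 = 90 ≡ 19
19 × 16 = 304 ≡ 20
20 × 15 = 300 ≡ 16
16 × 50 = 800 ≡ 19
19 × 60 = 1140 ≡ 4
4 × 29 = 116 ≡ 45

45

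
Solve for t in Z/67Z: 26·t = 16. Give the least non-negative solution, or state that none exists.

47

gcd(26, 67) = 1, so a unique solution mod 67 exists.
26⁻¹ ≡ 49 (mod 67).
t ≡ 49·16 ≡ 47 (mod 67).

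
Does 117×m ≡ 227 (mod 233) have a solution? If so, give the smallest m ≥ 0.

221

gcd(117, 233) = 1, so a unique solution mod 233 exists.
117⁻¹ ≡ 2 (mod 233).
m ≡ 2×227 ≡ 221 (mod 233).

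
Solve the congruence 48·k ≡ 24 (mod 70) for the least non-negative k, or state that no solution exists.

18

gcd(48, 70) = 2, and 2 | 24, so solutions exist.
Divide through by 2: 24·k ≡ 12 mod 35.
24⁻¹ ≡ 19 (mod 35).
k ≡ 19·12 ≡ 18 (mod 35).
The smallest non-negative solution is k = 18.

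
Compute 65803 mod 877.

65803 = 75*877 + 28, so 65803 ≡ 28 (mod 877).

28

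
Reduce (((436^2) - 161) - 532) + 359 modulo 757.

512

(436)^2 ≡ 89 (mod 757)
89 - 161 = -72 ≡ 685 (mod 757)
685 - 532 = 153
153 + 359 = 512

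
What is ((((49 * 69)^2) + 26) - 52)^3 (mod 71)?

12

49 * 69 = 3381 ≡ 44 (mod 71)
(44)^2 ≡ 19 (mod 71)
19 + 26 = 45
45 - 52 = -7 ≡ 64 (mod 71)
(64)^3 ≡ 12 (mod 71)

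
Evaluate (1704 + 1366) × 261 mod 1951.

1704 + 1366 = 3070 ≡ 1119 (mod 1951)
1119 × 261 = 292059 ≡ 1360 (mod 1951)

1360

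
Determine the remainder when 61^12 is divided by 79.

22

61^1 ≡ 61 (mod 79)
61^2 ≡ 61^2 = 3721 ≡ 8 (mod 79)
61^4 ≡ 8^2 = 64 (mod 79)
61^8 ≡ 64^2 = 4096 ≡ 67 (mod 79)
61^12 = 61^8 × 61^4 ≡ 67 × 64 (mod 79).
67 × 64 = 4288 ≡ 22 (mod 79).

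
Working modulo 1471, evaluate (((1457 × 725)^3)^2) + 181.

554

1457 × 725 = 1056325 ≡ 147 (mod 1471)
(147)^3 ≡ 634 (mod 1471)
(634)^2 ≡ 373 (mod 1471)
373 + 181 = 554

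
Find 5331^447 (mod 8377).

By square-and-multiply:
447 in binary is 110111111, i.e. 447 = 256 + 128 + 32 + 16 + 8 + 4 + 2 + 1.
5331^1 ≡ 5331 (mod 8377)
5331^2 ≡ 5331^2 = 28419561 ≡ 4777 (mod 8377)
5331^4 ≡ 4777^2 = 22819729 ≡ 781 (mod 8377)
5331^8 ≡ 781^2 = 609961 ≡ 6817 (mod 8377)
5331^16 ≡ 6817^2 = 46471489 ≡ 4270 (mod 8377)
5331^32 ≡ 4270^2 = 18232900 ≡ 4548 (mod 8377)
5331^64 ≡ 4548^2 = 20684304 ≡ 1491 (mod 8377)
5331^128 ≡ 1491^2 = 2223081 ≡ 3176 (mod 8377)
5331^256 ≡ 3176^2 = 10086976 ≡ 1068 (mod 8377)
5331^447 = 5331^256 * 5331^128 * 5331^32 * 5331^16 * 5331^8 * 5331^4 * 5331^2 * 5331^1 ≡ 1068 * 3176 * 4548 * 4270 * 6817 * 781 * 4777 * 5331 (mod 8377).
Accumulate the product:
1068 * 3176 = 3391968 ≡ 7660
7660 * 4548 = 34837680 ≡ 6114
6114 * 4270 = 26106780 ≡ 4048
4048 * 6817 = 27595216 ≡ 1378
1378 * 781 = 1076218 ≡ 3962
3962 * 4777 = 18926474 ≡ 2831
2831 * 5331 = 15092061 ≡ 5084

5084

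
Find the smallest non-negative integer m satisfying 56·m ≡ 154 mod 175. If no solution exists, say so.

gcd(56, 175) = 7, and 7 | 154, so solutions exist.
Divide through by 7: 8·m = 22 (mod 25).
8⁻¹ ≡ 22 (mod 25).
m ≡ 22·22 ≡ 9 (mod 25).
The smallest non-negative solution is m = 9.

9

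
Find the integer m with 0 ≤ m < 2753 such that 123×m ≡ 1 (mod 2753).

761

By the extended Euclidean algorithm:
2753 = 22*123 + 47
123 = 2*47 + 29
47 = 1*29 + 18
29 = 1*18 + 11
18 = 1*11 + 7
11 = 1*7 + 4
7 = 1*4 + 3
4 = 1*3 + 1
3 = 3*1 + 0
gcd(123, 2753) = 1, so the inverse exists.
Back-substitute for 1:
1 = 1*4 − 1*3
  = −1*7 + 2*4
  = 2*11 − 3*7
  = −3*18 + 5*11
  = 5*29 − 8*18
  = −8*47 + 13*29
  = 13*123 − 34*47
  = −34*2753 + 761*123
So 123⁻¹ ≡ 761 (mod 2753).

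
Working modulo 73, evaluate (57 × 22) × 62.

57 × 22 = 1254 ≡ 13 (mod 73)
13 × 62 = 806 ≡ 3 (mod 73)

3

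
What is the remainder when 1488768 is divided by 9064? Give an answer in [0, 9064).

2272

1488768 = 164*9064 + 2272, so 1488768 ≡ 2272 (mod 9064).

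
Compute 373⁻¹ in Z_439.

Apply the Euclidean algorithm and back-substitute:
439 = 1×373 + 66
373 = 5×66 + 43
66 = 1×43 + 23
43 = 1×23 + 20
23 = 1×20 + 3
20 = 6×3 + 2
3 = 1×2 + 1
2 = 2×1 + 0
gcd(373, 439) = 1, so the inverse exists.
Back-substitute for 1:
1 = 1×3 − 1×2
  = −1×20 + 7×3
  = 7×23 − 8×20
  = −8×43 + 15×23
  = 15×66 − 23×43
  = −23×373 + 130×66
  = 130×439 − 153×373
So 373⁻¹ ≡ −153 ≡ 286 (mod 439).

286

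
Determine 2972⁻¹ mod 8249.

1818

Run the extended Euclidean algorithm:
8249 = 2·2972 + 2305
2972 = 1·2305 + 667
2305 = 3·667 + 304
667 = 2·304 + 59
304 = 5·59 + 9
59 = 6·9 + 5
9 = 1·5 + 4
5 = 1·4 + 1
4 = 4·1 + 0
gcd(2972, 8249) = 1, so the inverse exists.
Back-substitute for 1:
1 = 1·5 − 1·4
  = −1·9 + 2·5
  = 2·59 − 13·9
  = −13·304 + 67·59
  = 67·667 − 147·304
  = −147·2305 + 508·667
  = 508·2972 − 655·2305
  = −655·8249 + 1818·2972
So 2972⁻¹ ≡ 1818 (mod 8249).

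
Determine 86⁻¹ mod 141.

141 = 1×86 + 55
86 = 1×55 + 31
55 = 1×31 + 24
31 = 1×24 + 7
24 = 3×7 + 3
7 = 2×3 + 1
3 = 3×1 + 0
gcd(86, 141) = 1, so the inverse exists.
Bézout: 1 = −25×141 + 41×86.
So 86⁻¹ ≡ 41 (mod 141).

41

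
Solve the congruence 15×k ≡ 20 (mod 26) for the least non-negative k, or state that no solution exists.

gcd(15, 26) = 1, so a unique solution mod 26 exists.
15⁻¹ ≡ 7 (mod 26).
k ≡ 7×20 ≡ 10 (mod 26).

10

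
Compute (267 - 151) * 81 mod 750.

396

267 - 151 = 116
116 * 81 = 9396 ≡ 396 (mod 750)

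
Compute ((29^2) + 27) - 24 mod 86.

(29)^2 ≡ 67 (mod 86)
67 + 27 = 94 ≡ 8 (mod 86)
8 - 24 = -16 ≡ 70 (mod 86)

70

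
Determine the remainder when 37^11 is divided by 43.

11 in binary is 1011, i.e. 11 = 8 + 2 + 1.
37^1 ≡ 37 (mod 43)
37^2 ≡ 37^2 = 1369 ≡ 36 (mod 43)
37^4 ≡ 36^2 = 1296 ≡ 6 (mod 43)
37^8 ≡ 6^2 = 36 (mod 43)
37^11 = 37^8 * 37^2 * 37^1 ≡ 36 * 36 * 37 (mod 43).
Accumulate the product:
36 * 36 = 1296 ≡ 6
6 * 37 = 222 ≡ 7

7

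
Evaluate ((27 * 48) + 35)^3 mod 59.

27 * 48 = 1296 ≡ 57 (mod 59)
57 + 35 = 92 ≡ 33 (mod 59)
(33)^3 ≡ 6 (mod 59)

6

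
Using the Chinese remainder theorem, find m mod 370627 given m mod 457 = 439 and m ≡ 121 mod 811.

220713

457⁻¹ mod 811: 457*126 ≡ 1 (mod 811), so 457⁻¹ ≡ 126.
m = 439 + 457*((121 − 439)*126 mod 811) = 439 + 457*482 = 220713.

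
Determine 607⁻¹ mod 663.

367

663 = 1·607 + 56
607 = 10·56 + 47
56 = 1·47 + 9
47 = 5·9 + 2
9 = 4·2 + 1
2 = 2·1 + 0
gcd(607, 663) = 1, so the inverse exists.
Bézout: 1 = 271·663 − 296·607.
So 607⁻¹ ≡ −296 ≡ 367 (mod 663).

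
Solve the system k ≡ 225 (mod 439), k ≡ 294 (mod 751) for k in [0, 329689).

439⁻¹ mod 751: 439·479 ≡ 1 (mod 751), so 439⁻¹ ≡ 479.
k = 225 + 439·((294 − 225)·479 mod 751) = 225 + 439·7 = 3298.
Check: 3298 mod 439 = 225, 3298 mod 751 = 294. ✓

3298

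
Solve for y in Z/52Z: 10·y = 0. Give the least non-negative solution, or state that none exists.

gcd(10, 52) = 2, and 2 | 0, so solutions exist.
Divide through by 2: 5·y ≡ 0 (mod 26).
5⁻¹ ≡ 21 (mod 26).
y ≡ 21·0 ≡ 0 (mod 26).
The smallest non-negative solution is y = 0.

0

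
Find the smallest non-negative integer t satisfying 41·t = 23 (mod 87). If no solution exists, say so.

gcd(41, 87) = 1, so a unique solution mod 87 exists.
41⁻¹ ≡ 17 (mod 87).
t ≡ 17·23 ≡ 43 (mod 87).

43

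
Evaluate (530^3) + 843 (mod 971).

239

(530)^3 ≡ 367 (mod 971)
367 + 843 = 1210 ≡ 239 (mod 971)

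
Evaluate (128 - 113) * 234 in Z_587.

575

128 - 113 = 15
15 * 234 = 3510 ≡ 575 (mod 587)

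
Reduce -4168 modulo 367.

-4168 = -12×367 + 236, so -4168 ≡ 236 (mod 367).

236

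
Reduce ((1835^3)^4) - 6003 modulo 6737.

(1835)^3 ≡ 4851 (mod 6737)
(4851)^4 ≡ 6126 (mod 6737)
6126 - 6003 = 123

123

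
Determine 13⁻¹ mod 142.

11

By the extended Euclidean algorithm:
142 = 10×13 + 12
13 = 1×12 + 1
12 = 12×1 + 0
gcd(13, 142) = 1, so the inverse exists.
Bézout: 1 = −1×142 + 11×13.
So 13⁻¹ ≡ 11 (mod 142).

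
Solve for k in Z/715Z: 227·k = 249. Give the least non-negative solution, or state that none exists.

gcd(227, 715) = 1, so a unique solution mod 715 exists.
227⁻¹ ≡ 63 (mod 715).
k ≡ 63·249 ≡ 672 (mod 715).

672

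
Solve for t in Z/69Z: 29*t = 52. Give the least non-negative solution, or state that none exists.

gcd(29, 69) = 1, so a unique solution mod 69 exists.
29⁻¹ ≡ 50 (mod 69).
t ≡ 50*52 ≡ 47 (mod 69).

47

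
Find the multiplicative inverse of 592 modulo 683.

15

683 = 1×592 + 91
592 = 6×91 + 46
91 = 1×46 + 45
46 = 1×45 + 1
45 = 45×1 + 0
gcd(592, 683) = 1, so the inverse exists.
Back-substitute for 1:
1 = 1×46 − 1×45
  = −1×91 + 2×46
  = 2×592 − 13×91
  = −13×683 + 15×592
So 592⁻¹ ≡ 15 (mod 683).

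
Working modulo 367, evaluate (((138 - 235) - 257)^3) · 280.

138 - 235 = -97 ≡ 270 (mod 367)
270 - 257 = 13
(13)^3 ≡ 362 (mod 367)
362 · 280 = 101360 ≡ 68 (mod 367)

68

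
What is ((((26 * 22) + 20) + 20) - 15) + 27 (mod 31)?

26 * 22 = 572 ≡ 14 (mod 31)
14 + 20 = 34 ≡ 3 (mod 31)
3 + 20 = 23
23 - 15 = 8
8 + 27 = 35 ≡ 4 (mod 31)

4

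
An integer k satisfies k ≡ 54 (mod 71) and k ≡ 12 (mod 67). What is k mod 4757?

1687

71⁻¹ mod 67: 71·17 ≡ 1 (mod 67), so 71⁻¹ ≡ 17.
k = 54 + 71·((12 − 54)·17 mod 67) = 54 + 71·23 = 1687.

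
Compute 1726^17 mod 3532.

536

By square-and-multiply:
1726^1 ≡ 1726 (mod 3532)
1726^2 ≡ 1726^2 = 2979076 ≡ 1600 (mod 3532)
1726^4 ≡ 1600^2 = 2560000 ≡ 2832 (mod 3532)
1726^8 ≡ 2832^2 = 8020224 ≡ 2584 (mod 3532)
1726^16 ≡ 2584^2 = 6677056 ≡ 1576 (mod 3532)
1726^17 = 1726^16 × 1726^1 ≡ 1576 × 1726 (mod 3532).
1576 × 1726 = 2720176 ≡ 536 (mod 3532).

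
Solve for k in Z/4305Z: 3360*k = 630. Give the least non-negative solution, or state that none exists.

gcd(3360, 4305) = 105, and 105 | 630, so solutions exist.
Divide through by 105: 32*k = 6 (mod 41).
32⁻¹ ≡ 9 (mod 41).
k ≡ 9*6 ≡ 13 (mod 41).
The smallest non-negative solution is k = 13.

13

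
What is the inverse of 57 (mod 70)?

By the extended Euclidean algorithm:
70 = 1×57 + 13
57 = 4×13 + 5
13 = 2×5 + 3
5 = 1×3 + 2
3 = 1×2 + 1
2 = 2×1 + 0
gcd(57, 70) = 1, so the inverse exists.
Bézout: 1 = 22×70 − 27×57.
So 57⁻¹ ≡ −27 ≡ 43 (mod 70).

43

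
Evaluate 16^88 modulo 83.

11

16^1 ≡ 16 (mod 83)
16^2 ≡ 16^2 = 256 ≡ 7 (mod 83)
16^4 ≡ 7^2 = 49 (mod 83)
16^8 ≡ 49^2 = 2401 ≡ 77 (mod 83)
16^16 ≡ 77^2 = 5929 ≡ 36 (mod 83)
16^32 ≡ 36^2 = 1296 ≡ 51 (mod 83)
16^64 ≡ 51^2 = 2601 ≡ 28 (mod 83)
16^88 = 16^64 × 16^16 × 16^8 ≡ 28 × 36 × 77 (mod 83).
Accumulate the product:
28 × 36 = 1008 ≡ 12
12 × 77 = 924 ≡ 11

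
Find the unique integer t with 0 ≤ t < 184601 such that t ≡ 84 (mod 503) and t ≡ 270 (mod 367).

503⁻¹ mod 367: 503*197 ≡ 1 (mod 367), so 503⁻¹ ≡ 197.
t = 84 + 503*((270 − 84)*197 mod 367) = 84 + 503*309 = 155511.

155511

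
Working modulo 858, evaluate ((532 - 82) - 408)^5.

672

532 - 82 = 450
450 - 408 = 42
(42)^5 ≡ 672 (mod 858)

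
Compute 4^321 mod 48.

Using repeated squaring:
321 in binary is 101000001, i.e. 321 = 256 + 64 + 1.
4^1 ≡ 4 (mod 48)
4^2 ≡ 4^2 = 16 (mod 48)
4^4 ≡ 16^2 = 256 ≡ 16 (mod 48)
4^8 ≡ 16^2 = 256 ≡ 16 (mod 48)
4^16 ≡ 16^2 = 256 ≡ 16 (mod 48)
4^32 ≡ 16^2 = 256 ≡ 16 (mod 48)
4^64 ≡ 16^2 = 256 ≡ 16 (mod 48)
4^128 ≡ 16^2 = 256 ≡ 16 (mod 48)
4^256 ≡ 16^2 = 256 ≡ 16 (mod 48)
4^321 = 4^256 · 4^64 · 4^1 ≡ 16 · 16 · 4 (mod 48).
Accumulate the product:
16 · 16 = 256 ≡ 16
16 · 4 = 64 ≡ 16

16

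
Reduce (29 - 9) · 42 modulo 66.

48

29 - 9 = 20
20 · 42 = 840 ≡ 48 (mod 66)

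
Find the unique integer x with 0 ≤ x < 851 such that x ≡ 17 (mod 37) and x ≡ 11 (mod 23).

37⁻¹ mod 23: 37·5 ≡ 1 (mod 23), so 37⁻¹ ≡ 5.
x = 17 + 37·((11 − 17)·5 mod 23) = 17 + 37·16 = 609.

609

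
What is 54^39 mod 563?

294

39 in binary is 100111, i.e. 39 = 32 + 4 + 2 + 1.
54^1 ≡ 54 (mod 563)
54^2 ≡ 54^2 = 2916 ≡ 101 (mod 563)
54^4 ≡ 101^2 = 10201 ≡ 67 (mod 563)
54^8 ≡ 67^2 = 4489 ≡ 548 (mod 563)
54^16 ≡ 548^2 = 300304 ≡ 225 (mod 563)
54^32 ≡ 225^2 = 50625 ≡ 518 (mod 563)
54^39 = 54^32 × 54^4 × 54^2 × 54^1 ≡ 518 × 67 × 101 × 54 (mod 563).
Accumulate the product:
518 × 67 = 34706 ≡ 363
363 × 101 = 36663 ≡ 68
68 × 54 = 3672 ≡ 294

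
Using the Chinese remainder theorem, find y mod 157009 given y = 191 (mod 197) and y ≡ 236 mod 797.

197⁻¹ mod 797: 197×708 ≡ 1 (mod 797), so 197⁻¹ ≡ 708.
y = 191 + 197×((236 − 191)×708 mod 797) = 191 + 197×777 = 153260.

153260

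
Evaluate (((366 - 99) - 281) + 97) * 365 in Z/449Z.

212

366 - 99 = 267
267 - 281 = -14 ≡ 435 (mod 449)
435 + 97 = 532 ≡ 83 (mod 449)
83 * 365 = 30295 ≡ 212 (mod 449)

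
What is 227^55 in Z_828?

Compute successive squares:
55 in binary is 110111, i.e. 55 = 32 + 16 + 4 + 2 + 1.
227^1 ≡ 227 (mod 828)
227^2 ≡ 227^2 = 51529 ≡ 193 (mod 828)
227^4 ≡ 193^2 = 37249 ≡ 817 (mod 828)
227^8 ≡ 817^2 = 667489 ≡ 121 (mod 828)
227^16 ≡ 121^2 = 14641 ≡ 565 (mod 828)
227^32 ≡ 565^2 = 319225 ≡ 445 (mod 828)
227^55 = 227^32 × 227^16 × 227^4 × 227^2 × 227^1 ≡ 445 × 565 × 817 × 193 × 227 (mod 828).
Accumulate the product:
445 × 565 = 251425 ≡ 541
541 × 817 = 441997 ≡ 673
673 × 193 = 129889 ≡ 721
721 × 227 = 163667 ≡ 551

551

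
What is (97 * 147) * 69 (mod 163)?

97 * 147 = 14259 ≡ 78 (mod 163)
78 * 69 = 5382 ≡ 3 (mod 163)

3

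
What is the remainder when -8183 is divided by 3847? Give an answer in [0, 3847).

3358

-8183 = -3×3847 + 3358, so -8183 ≡ 3358 (mod 3847).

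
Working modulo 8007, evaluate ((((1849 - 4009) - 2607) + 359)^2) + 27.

5509

1849 - 4009 = -2160 ≡ 5847 (mod 8007)
5847 - 2607 = 3240
3240 + 359 = 3599
(3599)^2 ≡ 5482 (mod 8007)
5482 + 27 = 5509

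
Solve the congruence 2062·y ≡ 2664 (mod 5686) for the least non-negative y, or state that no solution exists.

gcd(2062, 5686) = 2, and 2 | 2664, so solutions exist.
Divide through by 2: 1031·y ≡ 1332 (mod 2843).
1031⁻¹ ≡ 1467 (mod 2843).
y ≡ 1467·1332 ≡ 903 (mod 2843).
The smallest non-negative solution is y = 903.

903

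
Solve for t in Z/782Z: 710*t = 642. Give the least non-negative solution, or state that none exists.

154

gcd(710, 782) = 2, and 2 | 642, so solutions exist.
Divide through by 2: 355*t ≡ 321 mod 391.
355⁻¹ ≡ 76 (mod 391).
t ≡ 76*321 ≡ 154 (mod 391).
The smallest non-negative solution is t = 154.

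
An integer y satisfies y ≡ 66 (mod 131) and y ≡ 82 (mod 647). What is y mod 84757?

131⁻¹ mod 647: 131*405 ≡ 1 (mod 647), so 131⁻¹ ≡ 405.
y = 66 + 131*((82 − 66)*405 mod 647) = 66 + 131*10 = 1376.

1376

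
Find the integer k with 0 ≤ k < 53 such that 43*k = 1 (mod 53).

Run the extended Euclidean algorithm:
53 = 1*43 + 10
43 = 4*10 + 3
10 = 3*3 + 1
3 = 3*1 + 0
gcd(43, 53) = 1, so the inverse exists.
Bézout: 1 = 13*53 − 16*43.
So 43⁻¹ ≡ −16 ≡ 37 (mod 53).

37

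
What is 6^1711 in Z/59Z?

Using repeated squaring:
1711 in binary is 11010101111, i.e. 1711 = 1024 + 512 + 128 + 32 + 8 + 4 + 2 + 1.
6^1 ≡ 6 (mod 59)
6^2 ≡ 6^2 = 36 (mod 59)
6^4 ≡ 36^2 = 1296 ≡ 57 (mod 59)
6^8 ≡ 57^2 = 3249 ≡ 4 (mod 59)
6^16 ≡ 4^2 = 16 (mod 59)
6^32 ≡ 16^2 = 256 ≡ 20 (mod 59)
6^64 ≡ 20^2 = 400 ≡ 46 (mod 59)
6^128 ≡ 46^2 = 2116 ≡ 51 (mod 59)
6^256 ≡ 51^2 = 2601 ≡ 5 (mod 59)
6^512 ≡ 5^2 = 25 (mod 59)
6^1024 ≡ 25^2 = 625 ≡ 35 (mod 59)
6^1711 = 6^1024 * 6^512 * 6^128 * 6^32 * 6^8 * 6^4 * 6^2 * 6^1 ≡ 35 * 25 * 51 * 20 * 4 * 57 * 36 * 6 (mod 59).
Accumulate the product:
35 * 25 = 875 ≡ 49
49 * 51 = 2499 ≡ 21
21 * 20 = 420 ≡ 7
7 * 4 = 28
28 * 57 = 1596 ≡ 3
3 * 36 = 108 ≡ 49
49 * 6 = 294 ≡ 58

58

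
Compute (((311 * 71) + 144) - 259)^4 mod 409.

311 * 71 = 22081 ≡ 404 (mod 409)
404 + 144 = 548 ≡ 139 (mod 409)
139 - 259 = -120 ≡ 289 (mod 409)
(289)^4 ≡ 272 (mod 409)

272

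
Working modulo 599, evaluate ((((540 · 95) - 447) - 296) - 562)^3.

540 · 95 = 51300 ≡ 385 (mod 599)
385 - 447 = -62 ≡ 537 (mod 599)
537 - 296 = 241
241 - 562 = -321 ≡ 278 (mod 599)
(278)^3 ≡ 20 (mod 599)

20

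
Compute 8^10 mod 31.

10 in binary is 1010, i.e. 10 = 8 + 2.
8^1 ≡ 8 (mod 31)
8^2 ≡ 8^2 = 64 ≡ 2 (mod 31)
8^4 ≡ 2^2 = 4 (mod 31)
8^8 ≡ 4^2 = 16 (mod 31)
8^10 = 8^8 * 8^2 ≡ 16 * 2 (mod 31).
16 * 2 = 32 ≡ 1 (mod 31).

1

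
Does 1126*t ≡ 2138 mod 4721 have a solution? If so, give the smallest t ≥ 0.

gcd(1126, 4721) = 1, so a unique solution mod 4721 exists.
1126⁻¹ ≡ 1958 (mod 4721).
t ≡ 1958*2138 ≡ 3398 (mod 4721).

3398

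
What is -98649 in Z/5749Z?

4833

-98649 = -18·5749 + 4833, so -98649 ≡ 4833 (mod 5749).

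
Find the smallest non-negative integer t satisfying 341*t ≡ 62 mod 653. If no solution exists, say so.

297

gcd(341, 653) = 1, so a unique solution mod 653 exists.
341⁻¹ ≡ 563 (mod 653).
t ≡ 563*62 ≡ 297 (mod 653).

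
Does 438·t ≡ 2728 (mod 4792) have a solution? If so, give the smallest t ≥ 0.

2260

gcd(438, 4792) = 2, and 2 | 2728, so solutions exist.
Divide through by 2: 219·t ≡ 1364 (mod 2396).
219⁻¹ ≡ 1291 (mod 2396).
t ≡ 1291·1364 ≡ 2260 (mod 2396).
The smallest non-negative solution is t = 2260.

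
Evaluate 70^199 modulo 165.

70^1 ≡ 70 (mod 165)
70^2 ≡ 70^2 = 4900 ≡ 115 (mod 165)
70^4 ≡ 115^2 = 13225 ≡ 25 (mod 165)
70^8 ≡ 25^2 = 625 ≡ 130 (mod 165)
70^16 ≡ 130^2 = 16900 ≡ 70 (mod 165)
70^32 ≡ 70^2 = 4900 ≡ 115 (mod 165)
70^64 ≡ 115^2 = 13225 ≡ 25 (mod 165)
70^128 ≡ 25^2 = 625 ≡ 130 (mod 165)
70^199 = 70^128 × 70^64 × 70^4 × 70^2 × 70^1 ≡ 130 × 25 × 25 × 115 × 70 (mod 165).
Accumulate the product:
130 × 25 = 3250 ≡ 115
115 × 25 = 2875 ≡ 70
70 × 115 = 8050 ≡ 130
130 × 70 = 9100 ≡ 25

25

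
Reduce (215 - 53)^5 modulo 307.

57

215 - 53 = 162
(162)^5 ≡ 57 (mod 307)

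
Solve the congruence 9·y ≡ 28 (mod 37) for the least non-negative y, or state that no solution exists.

gcd(9, 37) = 1, so a unique solution mod 37 exists.
9⁻¹ ≡ 33 (mod 37).
y ≡ 33·28 ≡ 36 (mod 37).

36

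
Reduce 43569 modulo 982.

361

43569 = 44×982 + 361, so 43569 ≡ 361 (mod 982).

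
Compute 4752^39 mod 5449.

4752^1 ≡ 4752 (mod 5449)
4752^2 ≡ 4752^2 = 22581504 ≡ 848 (mod 5449)
4752^4 ≡ 848^2 = 719104 ≡ 5285 (mod 5449)
4752^8 ≡ 5285^2 = 27931225 ≡ 5100 (mod 5449)
4752^16 ≡ 5100^2 = 26010000 ≡ 1923 (mod 5449)
4752^32 ≡ 1923^2 = 3697929 ≡ 3507 (mod 5449)
4752^39 = 4752^32 * 4752^4 * 4752^2 * 4752^1 ≡ 3507 * 5285 * 848 * 4752 (mod 5449).
Accumulate the product:
3507 * 5285 = 18534495 ≡ 2446
2446 * 848 = 2074208 ≡ 3588
3588 * 4752 = 17050176 ≡ 255

255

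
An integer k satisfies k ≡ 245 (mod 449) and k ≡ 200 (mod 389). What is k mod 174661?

130904

449⁻¹ mod 389: 449·201 ≡ 1 (mod 389), so 449⁻¹ ≡ 201.
k = 245 + 449·((200 − 245)·201 mod 389) = 245 + 449·291 = 130904.
Check: 130904 mod 449 = 245, 130904 mod 389 = 200. ✓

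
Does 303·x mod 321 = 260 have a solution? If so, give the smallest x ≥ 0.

gcd(303, 321) = 3, and 3 does not divide 260.
So the congruence has no solution.

no solution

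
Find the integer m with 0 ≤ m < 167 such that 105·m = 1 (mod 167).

35

By the extended Euclidean algorithm:
167 = 1·105 + 62
105 = 1·62 + 43
62 = 1·43 + 19
43 = 2·19 + 5
19 = 3·5 + 4
5 = 1·4 + 1
4 = 4·1 + 0
gcd(105, 167) = 1, so the inverse exists.
Back-substitute for 1:
1 = 1·5 − 1·4
  = −1·19 + 4·5
  = 4·43 − 9·19
  = −9·62 + 13·43
  = 13·105 − 22·62
  = −22·167 + 35·105
So 105⁻¹ ≡ 35 (mod 167).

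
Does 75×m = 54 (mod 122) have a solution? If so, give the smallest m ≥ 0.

gcd(75, 122) = 1, so a unique solution mod 122 exists.
75⁻¹ ≡ 109 (mod 122).
m ≡ 109×54 ≡ 30 (mod 122).

30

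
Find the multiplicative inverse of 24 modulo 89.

26

By the extended Euclidean algorithm:
89 = 3×24 + 17
24 = 1×17 + 7
17 = 2×7 + 3
7 = 2×3 + 1
3 = 3×1 + 0
gcd(24, 89) = 1, so the inverse exists.
Bézout: 1 = −7×89 + 26×24.
So 24⁻¹ ≡ 26 (mod 89).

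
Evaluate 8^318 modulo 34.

4

Using repeated squaring:
318 in binary is 100111110, i.e. 318 = 256 + 32 + 16 + 8 + 4 + 2.
8^1 ≡ 8 (mod 34)
8^2 ≡ 8^2 = 64 ≡ 30 (mod 34)
8^4 ≡ 30^2 = 900 ≡ 16 (mod 34)
8^8 ≡ 16^2 = 256 ≡ 18 (mod 34)
8^16 ≡ 18^2 = 324 ≡ 18 (mod 34)
8^32 ≡ 18^2 = 324 ≡ 18 (mod 34)
8^64 ≡ 18^2 = 324 ≡ 18 (mod 34)
8^128 ≡ 18^2 = 324 ≡ 18 (mod 34)
8^256 ≡ 18^2 = 324 ≡ 18 (mod 34)
8^318 = 8^256 × 8^32 × 8^16 × 8^8 × 8^4 × 8^2 ≡ 18 × 18 × 18 × 18 × 16 × 30 (mod 34).
Accumulate the product:
18 × 18 = 324 ≡ 18
18 × 18 = 324 ≡ 18
18 × 18 = 324 ≡ 18
18 × 16 = 288 ≡ 16
16 × 30 = 480 ≡ 4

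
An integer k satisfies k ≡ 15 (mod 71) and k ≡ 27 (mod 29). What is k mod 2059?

1506

71⁻¹ mod 29: 71·9 ≡ 1 (mod 29), so 71⁻¹ ≡ 9.
k = 15 + 71·((27 − 15)·9 mod 29) = 15 + 71·21 = 1506.
Check: 1506 mod 71 = 15, 1506 mod 29 = 27. ✓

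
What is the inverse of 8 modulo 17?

Run the extended Euclidean algorithm:
17 = 2·8 + 1
8 = 8·1 + 0
gcd(8, 17) = 1, so the inverse exists.
Bézout: 1 = 1·17 − 2·8.
So 8⁻¹ ≡ −2 ≡ 15 (mod 17).

15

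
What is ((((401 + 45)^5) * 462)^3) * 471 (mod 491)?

401 + 45 = 446
(446)^5 ≡ 477 (mod 491)
477 * 462 = 220374 ≡ 406 (mod 491)
(406)^3 ≡ 116 (mod 491)
116 * 471 = 54636 ≡ 135 (mod 491)

135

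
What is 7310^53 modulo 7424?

5376

Using repeated squaring:
53 in binary is 110101, i.e. 53 = 32 + 16 + 4 + 1.
7310^1 ≡ 7310 (mod 7424)
7310^2 ≡ 7310^2 = 53436100 ≡ 5572 (mod 7424)
7310^4 ≡ 5572^2 = 31047184 ≡ 16 (mod 7424)
7310^8 ≡ 16^2 = 256 (mod 7424)
7310^16 ≡ 256^2 = 65536 ≡ 6144 (mod 7424)
7310^32 ≡ 6144^2 = 37748736 ≡ 5120 (mod 7424)
7310^53 = 7310^32 * 7310^16 * 7310^4 * 7310^1 ≡ 5120 * 6144 * 16 * 7310 (mod 7424).
Accumulate the product:
5120 * 6144 = 31457280 ≡ 1792
1792 * 16 = 28672 ≡ 6400
6400 * 7310 = 46784000 ≡ 5376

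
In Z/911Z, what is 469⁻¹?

911 = 1*469 + 442
469 = 1*442 + 27
442 = 16*27 + 10
27 = 2*10 + 7
10 = 1*7 + 3
7 = 2*3 + 1
3 = 3*1 + 0
gcd(469, 911) = 1, so the inverse exists.
Bézout: 1 = −139*911 + 270*469.
So 469⁻¹ ≡ 270 (mod 911).

270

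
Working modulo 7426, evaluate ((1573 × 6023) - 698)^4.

247

1573 × 6023 = 9474179 ≡ 6029 (mod 7426)
6029 - 698 = 5331
(5331)^4 ≡ 247 (mod 7426)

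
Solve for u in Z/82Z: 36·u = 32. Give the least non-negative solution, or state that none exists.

gcd(36, 82) = 2, and 2 | 32, so solutions exist.
Divide through by 2: 18·u ≡ 16 mod 41.
18⁻¹ ≡ 16 (mod 41).
u ≡ 16·16 ≡ 10 (mod 41).
The smallest non-negative solution is u = 10.

10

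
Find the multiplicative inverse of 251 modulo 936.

179

Apply the Euclidean algorithm and back-substitute:
936 = 3×251 + 183
251 = 1×183 + 68
183 = 2×68 + 47
68 = 1×47 + 21
47 = 2×21 + 5
21 = 4×5 + 1
5 = 5×1 + 0
gcd(251, 936) = 1, so the inverse exists.
Back-substitute for 1:
1 = 1×21 − 4×5
  = −4×47 + 9×21
  = 9×68 − 13×47
  = −13×183 + 35×68
  = 35×251 − 48×183
  = −48×936 + 179×251
So 251⁻¹ ≡ 179 (mod 936).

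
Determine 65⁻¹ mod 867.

Apply the Euclidean algorithm and back-substitute:
867 = 13*65 + 22
65 = 2*22 + 21
22 = 1*21 + 1
21 = 21*1 + 0
gcd(65, 867) = 1, so the inverse exists.
Back-substitute for 1:
1 = 1*22 − 1*21
  = −1*65 + 3*22
  = 3*867 − 40*65
So 65⁻¹ ≡ −40 ≡ 827 (mod 867).

827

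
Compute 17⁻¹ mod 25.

3

Run the extended Euclidean algorithm:
25 = 1·17 + 8
17 = 2·8 + 1
8 = 8·1 + 0
gcd(17, 25) = 1, so the inverse exists.
Back-substitute for 1:
1 = 1·17 − 2·8
  = −2·25 + 3·17
So 17⁻¹ ≡ 3 (mod 25).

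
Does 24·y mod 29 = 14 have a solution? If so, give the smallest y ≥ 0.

3

gcd(24, 29) = 1, so a unique solution mod 29 exists.
24⁻¹ ≡ 23 (mod 29).
y ≡ 23·14 ≡ 3 (mod 29).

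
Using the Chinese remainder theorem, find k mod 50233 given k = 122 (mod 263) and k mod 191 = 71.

263⁻¹ mod 191: 263*130 ≡ 1 (mod 191), so 263⁻¹ ≡ 130.
k = 122 + 263*((71 − 122)*130 mod 191) = 122 + 263*55 = 14587.
Check: 14587 mod 263 = 122, 14587 mod 191 = 71. ✓

14587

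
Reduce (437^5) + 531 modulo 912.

(437)^5 ≡ 437 (mod 912)
437 + 531 = 968 ≡ 56 (mod 912)

56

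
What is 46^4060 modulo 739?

4060 in binary is 111111011100, i.e. 4060 = 2048 + 1024 + 512 + 256 + 128 + 64 + 16 + 8 + 4.
46^1 ≡ 46 (mod 739)
46^2 ≡ 46^2 = 2116 ≡ 638 (mod 739)
46^4 ≡ 638^2 = 407044 ≡ 594 (mod 739)
46^8 ≡ 594^2 = 352836 ≡ 333 (mod 739)
46^16 ≡ 333^2 = 110889 ≡ 39 (mod 739)
46^32 ≡ 39^2 = 1521 ≡ 43 (mod 739)
46^64 ≡ 43^2 = 1849 ≡ 371 (mod 739)
46^128 ≡ 371^2 = 137641 ≡ 187 (mod 739)
46^256 ≡ 187^2 = 34969 ≡ 236 (mod 739)
46^512 ≡ 236^2 = 55696 ≡ 271 (mod 739)
46^1024 ≡ 271^2 = 73441 ≡ 280 (mod 739)
46^2048 ≡ 280^2 = 78400 ≡ 66 (mod 739)
46^4060 = 46^2048 * 46^1024 * 46^512 * 46^256 * 46^128 * 46^64 * 46^16 * 46^8 * 46^4 ≡ 66 * 280 * 271 * 236 * 187 * 371 * 39 * 333 * 594 (mod 739).
Accumulate the product:
66 * 280 = 18480 ≡ 5
5 * 271 = 1355 ≡ 616
616 * 236 = 145376 ≡ 532
532 * 187 = 99484 ≡ 458
458 * 371 = 169918 ≡ 687
687 * 39 = 26793 ≡ 189
189 * 333 = 62937 ≡ 122
122 * 594 = 72468 ≡ 46

46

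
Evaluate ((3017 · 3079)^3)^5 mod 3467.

2400

3017 · 3079 = 9289343 ≡ 1250 (mod 3467)
(1250)^3 ≡ 951 (mod 3467)
(951)^5 ≡ 2400 (mod 3467)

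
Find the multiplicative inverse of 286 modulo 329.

153

329 = 1*286 + 43
286 = 6*43 + 28
43 = 1*28 + 15
28 = 1*15 + 13
15 = 1*13 + 2
13 = 6*2 + 1
2 = 2*1 + 0
gcd(286, 329) = 1, so the inverse exists.
Back-substitute for 1:
1 = 1*13 − 6*2
  = −6*15 + 7*13
  = 7*28 − 13*15
  = −13*43 + 20*28
  = 20*286 − 133*43
  = −133*329 + 153*286
So 286⁻¹ ≡ 153 (mod 329).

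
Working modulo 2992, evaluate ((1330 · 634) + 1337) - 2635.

1170

1330 · 634 = 843220 ≡ 2468 (mod 2992)
2468 + 1337 = 3805 ≡ 813 (mod 2992)
813 - 2635 = -1822 ≡ 1170 (mod 2992)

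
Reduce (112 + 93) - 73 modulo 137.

112 + 93 = 205 ≡ 68 (mod 137)
68 - 73 = -5 ≡ 132 (mod 137)

132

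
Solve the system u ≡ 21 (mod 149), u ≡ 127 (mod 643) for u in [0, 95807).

49638

149⁻¹ mod 643: 149*82 ≡ 1 (mod 643), so 149⁻¹ ≡ 82.
u = 21 + 149*((127 − 21)*82 mod 643) = 21 + 149*333 = 49638.
Check: 49638 mod 149 = 21, 49638 mod 643 = 127. ✓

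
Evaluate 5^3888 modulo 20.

3888 in binary is 111100110000, i.e. 3888 = 2048 + 1024 + 512 + 256 + 32 + 16.
5^1 ≡ 5 (mod 20)
5^2 ≡ 5^2 = 25 ≡ 5 (mod 20)
5^4 ≡ 5^2 = 25 ≡ 5 (mod 20)
5^8 ≡ 5^2 = 25 ≡ 5 (mod 20)
5^16 ≡ 5^2 = 25 ≡ 5 (mod 20)
5^32 ≡ 5^2 = 25 ≡ 5 (mod 20)
5^64 ≡ 5^2 = 25 ≡ 5 (mod 20)
5^128 ≡ 5^2 = 25 ≡ 5 (mod 20)
5^256 ≡ 5^2 = 25 ≡ 5 (mod 20)
5^512 ≡ 5^2 = 25 ≡ 5 (mod 20)
5^1024 ≡ 5^2 = 25 ≡ 5 (mod 20)
5^2048 ≡ 5^2 = 25 ≡ 5 (mod 20)
5^3888 = 5^2048 × 5^1024 × 5^512 × 5^256 × 5^32 × 5^16 ≡ 5 × 5 × 5 × 5 × 5 × 5 (mod 20).
Accumulate the product:
5 × 5 = 25 ≡ 5
5 × 5 = 25 ≡ 5
5 × 5 = 25 ≡ 5
5 × 5 = 25 ≡ 5
5 × 5 = 25 ≡ 5

5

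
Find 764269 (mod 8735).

764269 = 87·8735 + 4324, so 764269 ≡ 4324 (mod 8735).

4324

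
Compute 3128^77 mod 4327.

166

77 in binary is 1001101, i.e. 77 = 64 + 8 + 4 + 1.
3128^1 ≡ 3128 (mod 4327)
3128^2 ≡ 3128^2 = 9784384 ≡ 1037 (mod 4327)
3128^4 ≡ 1037^2 = 1075369 ≡ 2273 (mod 4327)
3128^8 ≡ 2273^2 = 5166529 ≡ 91 (mod 4327)
3128^16 ≡ 91^2 = 8281 ≡ 3954 (mod 4327)
3128^32 ≡ 3954^2 = 15634116 ≡ 665 (mod 4327)
3128^64 ≡ 665^2 = 442225 ≡ 871 (mod 4327)
3128^77 = 3128^64 · 3128^8 · 3128^4 · 3128^1 ≡ 871 · 91 · 2273 · 3128 (mod 4327).
Accumulate the product:
871 · 91 = 79261 ≡ 1375
1375 · 2273 = 3125375 ≡ 1281
1281 · 3128 = 4006968 ≡ 166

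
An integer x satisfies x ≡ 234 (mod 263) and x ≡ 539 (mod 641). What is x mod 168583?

94125

263⁻¹ mod 641: 263·39 ≡ 1 (mod 641), so 263⁻¹ ≡ 39.
x = 234 + 263·((539 − 234)·39 mod 641) = 234 + 263·357 = 94125.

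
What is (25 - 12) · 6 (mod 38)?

25 - 12 = 13
13 · 6 = 78 ≡ 2 (mod 38)

2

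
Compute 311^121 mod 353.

311

311^1 ≡ 311 (mod 353)
311^2 ≡ 311^2 = 96721 ≡ 352 (mod 353)
311^4 ≡ 352^2 = 123904 ≡ 1 (mod 353)
311^8 ≡ 1^2 = 1 (mod 353)
311^16 ≡ 1^2 = 1 (mod 353)
311^32 ≡ 1^2 = 1 (mod 353)
311^64 ≡ 1^2 = 1 (mod 353)
311^121 = 311^64 * 311^32 * 311^16 * 311^8 * 311^1 ≡ 1 * 1 * 1 * 1 * 311 (mod 353).
Accumulate the product:
1 * 1 = 1
1 * 1 = 1
1 * 1 = 1
1 * 311 = 311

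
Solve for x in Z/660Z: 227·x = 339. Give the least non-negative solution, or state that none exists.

gcd(227, 660) = 1, so a unique solution mod 660 exists.
227⁻¹ ≡ 503 (mod 660).
x ≡ 503·339 ≡ 237 (mod 660).

237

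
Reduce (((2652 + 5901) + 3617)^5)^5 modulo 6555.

395

2652 + 5901 = 8553 ≡ 1998 (mod 6555)
1998 + 3617 = 5615
(5615)^5 ≡ 5855 (mod 6555)
(5855)^5 ≡ 395 (mod 6555)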